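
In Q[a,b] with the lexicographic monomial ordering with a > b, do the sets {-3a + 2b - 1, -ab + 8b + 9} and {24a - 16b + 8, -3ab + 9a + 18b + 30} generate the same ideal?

Equality of ideals is decidable: compute both reduced Gröbner bases (unique for the ordering) and check whether they agree.
Buchberger on the first generating set:
f_1 = -3a + 2b - 1, LT = a.
f_2 = -ab + 8b + 9, LT = ab.

S(f_1,f_2): lcm = ab. S = -2/3b^2 + 25/3b + 9.
  leading term b^2: no divisor's leading term divides it; move -2/3b^2 to the remainder.
  leading term b: no divisor's leading term divides it; move 25/3b to the remainder.
  leading term 1: no divisor's leading term divides it; move 9 to the remainder.
  remainder -2/3b^2 + 25/3b + 9 ≠ 0; add g_3 = -2/3b^2 + 25/3b + 9 to the basis.

The other S-polynomials (S(f_1,g_3), S(f_2,g_3)) all reduce to 0 modulo the current basis, so we have a Gröbner basis.
Inter-reduce: drop elements whose leading term is divisible by another's, tail-reduce, and make monic.
Reduced Gröbner basis: {a - 2/3b + 1/3, b^2 - 25/2b - 27/2}.

Buchberger on the second generating set:
h_1 = 24a - 16b + 8, LT = a.
h_2 = -3ab + 9a + 18b + 30, LT = ab.

S(h_1,h_2): lcm = ab. S = 3a - 2/3b^2 + 19/3b + 10.
  leading term a: subtract (1/8)·h_1 from 3a - 2/3b^2 + 19/3b + 10 → -2/3b^2 + 25/3b + 9
  leading term b^2: no divisor's leading term divides it; move -2/3b^2 to the remainder.
  leading term b: no divisor's leading term divides it; move 25/3b to the remainder.
  leading term 1: no divisor's leading term divides it; move 9 to the remainder.
  remainder -2/3b^2 + 25/3b + 9 ≠ 0; add k_3 = -2/3b^2 + 25/3b + 9 to the basis.

The other S-polynomials (S(h_1,k_3), S(h_2,k_3)) all reduce to 0 modulo the current basis, so we have a Gröbner basis.
Inter-reduce: drop elements whose leading term is divisible by another's, tail-reduce, and make monic.
Reduced Gröbner basis: {a - 2/3b + 1/3, b^2 - 25/2b - 27/2}.

The two bases agree; hence the ideals are identical.

Yes, the ideals are equal.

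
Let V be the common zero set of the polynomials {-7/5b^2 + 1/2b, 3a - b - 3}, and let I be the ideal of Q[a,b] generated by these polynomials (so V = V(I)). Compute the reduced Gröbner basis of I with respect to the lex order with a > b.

f_1 = -7/5b^2 + 1/2b, LT = b^2.
f_2 = 3a - b - 3, LT = a.

The S-polynomials (S(f_1,f_2)) all reduce to 0 modulo the current basis, so we have a Gröbner basis.

G = {a - 1/3b - 1, b^2 - 5/14b}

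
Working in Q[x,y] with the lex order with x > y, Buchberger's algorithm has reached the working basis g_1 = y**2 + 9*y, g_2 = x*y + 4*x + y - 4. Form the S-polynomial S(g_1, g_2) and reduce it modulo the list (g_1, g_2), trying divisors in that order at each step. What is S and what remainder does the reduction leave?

S(g_1, g_2) = 5*x*y - y**2 + 4*y; remainder on division = -20*x + 8*y + 20.

lcm(LM(g_1), LM(g_2)) = x*y**2.
S = (lcm/LT(g_1))·g_1 − (lcm/LT(g_2))·g_2 = 5*x*y - y**2 + 4*y.
Reduce S modulo (g_1, g_2) in that order:
  leading term x*y: subtract (5)·g_2 from 5*x*y - y**2 + 4*y → -20*x - y**2 - y + 20
  leading term x: no divisor's leading term divides it; move -20*x to the remainder.
  leading term y**2: subtract (-1)·g_1 from -y**2 - y + 20 → 8*y + 20
  leading term y: no divisor's leading term divides it; move 8*y to the remainder.
  leading term 1: no divisor's leading term divides it; move 20 to the remainder.
The remainder -20*x + 8*y + 20 is nonzero, so it would be added as the next basis element.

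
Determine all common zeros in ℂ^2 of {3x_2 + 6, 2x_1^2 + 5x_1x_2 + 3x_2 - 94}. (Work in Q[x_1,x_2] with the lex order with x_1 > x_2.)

{(-5, -2), (10, -2)}

Compute a lex Gröbner basis by Buchberger's algorithm.
f_1 = 3x_2 + 6, LT = x_2.
f_2 = 2x_1^2 + 5x_1x_2 + 3x_2 - 94, LT = x_1^2.

The S-polynomials (S(f_1,f_2)) all reduce to 0 modulo the current basis, so we have a Gröbner basis.
Inter-reduce: drop elements whose leading term is divisible by another's, tail-reduce, and make monic.
Reduced Gröbner basis: {x_1^2 - 5x_1 - 50, x_2 + 2}.

Since the basis is lex-ordered, x_2 + 2 is univariate in x_2. Its roots are {-2}. Back-substituting each root into the other basis elements fixes the other coordinates.
  x_2 = -2: the earlier basis element becomes x_1^2 - 5x_1 - 50 = 0, giving x_1 = -5, 10 — points (-5, -2), (10, -2).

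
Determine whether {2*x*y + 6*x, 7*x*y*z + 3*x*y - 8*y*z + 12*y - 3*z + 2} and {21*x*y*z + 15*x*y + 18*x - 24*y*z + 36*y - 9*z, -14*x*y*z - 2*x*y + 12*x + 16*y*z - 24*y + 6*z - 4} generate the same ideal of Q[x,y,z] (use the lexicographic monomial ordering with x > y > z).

No, the ideals differ.

Equality of ideals is decidable: compute both reduced Gröbner bases (unique for the ordering) and check whether they agree.
Buchberger on the first generating set:
f_1 = 2*x*y + 6*x, LT = x*y.
f_2 = 7*x*y*z + 3*x*y - 8*y*z + 12*y - 3*z + 2, LT = x*y*z.

S(f_1,f_2): lcm = x*y*z. S = -3/7*x*y + 3*x*z + 8/7*y*z - 12/7*y + 3/7*z - 2/7.
  leading term x*y: subtract (-3/14)·f_1 from -3/7*x*y + 3*x*z + 8/7*y*z - 12/7*y + 3/7*z - 2/7 → 3*x*z + 9/7*x + 8/7*y*z - 12/7*y + 3/7*z - 2/7
  leading term x*z: no divisor's leading term divides it; move 3*x*z to the remainder.
  leading term x: no divisor's leading term divides it; move 9/7*x to the remainder.
  leading term y*z: no divisor's leading term divides it; move 8/7*y*z to the remainder.
  leading term y: no divisor's leading term divides it; move -12/7*y to the remainder.
  leading term z: no divisor's leading term divides it; move 3/7*z to the remainder.
  leading term 1: no divisor's leading term divides it; move -2/7 to the remainder.
  remainder 3*x*z + 9/7*x + 8/7*y*z - 12/7*y + 3/7*z - 2/7 ≠ 0; add g_3 = 3*x*z + 9/7*x + 8/7*y*z - 12/7*y + 3/7*z - 2/7 to the basis.

S(f_1,g_3): lcm = x*y*z. S = -3/7*x*y + 3*x*z - 8/21*y**2*z + 4/7*y**2 - 1/7*y*z + 2/21*y.
  leading term x*y: subtract (-3/14)·f_1 from -3/7*x*y + 3*x*z - 8/21*y**2*z + 4/7*y**2 - 1/7*y*z + 2/21*y → 3*x*z + 9/7*x - 8/21*y**2*z + 4/7*y**2 - 1/7*y*z + 2/21*y
  leading term x*z: subtract (1)·g_3 from 3*x*z + 9/7*x - 8/21*y**2*z + 4/7*y**2 - 1/7*y*z + 2/21*y → -8/21*y**2*z + 4/7*y**2 - 9/7*y*z + 38/21*y - 3/7*z + 2/7
  leading term y**2*z: no divisor's leading term divides it; move -8/21*y**2*z to the remainder.
  leading term y**2: no divisor's leading term divides it; move 4/7*y**2 to the remainder.
  leading term y*z: no divisor's leading term divides it; move -9/7*y*z to the remainder.
  leading term y: no divisor's leading term divides it; move 38/21*y to the remainder.
  leading term z: no divisor's leading term divides it; move -3/7*z to the remainder.
  leading term 1: no divisor's leading term divides it; move 2/7 to the remainder.
  remainder -8/21*y**2*z + 4/7*y**2 - 9/7*y*z + 38/21*y - 3/7*z + 2/7 ≠ 0; add g_4 = -8/21*y**2*z + 4/7*y**2 - 9/7*y*z + 38/21*y - 3/7*z + 2/7 to the basis.

The other S-polynomials (S(f_2,g_3), S(f_1,g_4), S(f_2,g_4), S(g_3,g_4)) all reduce to 0 modulo the current basis, so we have a Gröbner basis.
Inter-reduce: drop elements whose leading term is divisible by another's, tail-reduce, and make monic.
Reduced Gröbner basis: {x*y + 3*x, x*z + 3/7*x + 8/21*y*z - 4/7*y + 1/7*z - 2/21, y**2*z - 3/2*y**2 + 27/8*y*z - 19/4*y + 9/8*z - 3/4}.

Buchberger on the second generating set:
h_1 = 21*x*y*z + 15*x*y + 18*x - 24*y*z + 36*y - 9*z, LT = x*y*z.
h_2 = -14*x*y*z - 2*x*y + 12*x + 16*y*z - 24*y + 6*z - 4, LT = x*y*z.

S(h_1,h_2): lcm = x*y*z. S = 4/7*x*y + 12/7*x - 2/7.
  leading term x*y: no divisor's leading term divides it; move 4/7*x*y to the remainder.
  leading term x: no divisor's leading term divides it; move 12/7*x to the remainder.
  leading term 1: no divisor's leading term divides it; move -2/7 to the remainder.
  remainder 4/7*x*y + 12/7*x - 2/7 ≠ 0; add k_3 = 4/7*x*y + 12/7*x - 2/7 to the basis.

S(h_1,k_3): lcm = x*y*z. S = 5/7*x*y - 3*x*z + 6/7*x - 8/7*y*z + 12/7*y + 1/14*z.
  leading term x*y: subtract (5/4)·k_3 from 5/7*x*y - 3*x*z + 6/7*x - 8/7*y*z + 12/7*y + 1/14*z → -3*x*z - 9/7*x - 8/7*y*z + 12/7*y + 1/14*z + 5/14
  leading term x*z: no divisor's leading term divides it; move -3*x*z to the remainder.
  leading term x: no divisor's leading term divides it; move -9/7*x to the remainder.
  leading term y*z: no divisor's leading term divides it; move -8/7*y*z to the remainder.
  leading term y: no divisor's leading term divides it; move 12/7*y to the remainder.
  leading term z: no divisor's leading term divides it; move 1/14*z to the remainder.
  leading term 1: no divisor's leading term divides it; move 5/14 to the remainder.
  remainder -3*x*z - 9/7*x - 8/7*y*z + 12/7*y + 1/14*z + 5/14 ≠ 0; add k_4 = -3*x*z - 9/7*x - 8/7*y*z + 12/7*y + 1/14*z + 5/14 to the basis.

S(h_1,k_4): lcm = x*y*z. S = 2/7*x*y + 6/7*x - 8/21*y**2*z + 4/7*y**2 - 47/42*y*z + 11/6*y - 3/7*z.
  leading term x*y: subtract (1/2)·k_3 from 2/7*x*y + 6/7*x - 8/21*y**2*z + 4/7*y**2 - 47/42*y*z + 11/6*y - 3/7*z → -8/21*y**2*z + 4/7*y**2 - 47/42*y*z + 11/6*y - 3/7*z + 1/7
  leading term y**2*z: no divisor's leading term divides it; move -8/21*y**2*z to the remainder.
  leading term y**2: no divisor's leading term divides it; move 4/7*y**2 to the remainder.
  leading term y*z: no divisor's leading term divides it; move -47/42*y*z to the remainder.
  leading term y: no divisor's leading term divides it; move 11/6*y to the remainder.
  leading term z: no divisor's leading term divides it; move -3/7*z to the remainder.
  leading term 1: no divisor's leading term divides it; move 1/7 to the remainder.
  remainder -8/21*y**2*z + 4/7*y**2 - 47/42*y*z + 11/6*y - 3/7*z + 1/7 ≠ 0; add k_5 = -8/21*y**2*z + 4/7*y**2 - 47/42*y*z + 11/6*y - 3/7*z + 1/7 to the basis.

The other S-polynomials (S(h_2,k_3), S(h_2,k_4), S(k_3,k_4), S(h_1,k_5), S(h_2,k_5), S(k_3,k_5), S(k_4,k_5)) all reduce to 0 modulo the current basis, so we have a Gröbner basis.
Inter-reduce: drop elements whose leading term is divisible by another's, tail-reduce, and make monic.
Reduced Gröbner basis: {x*y + 3*x - 1/2, x*z + 3/7*x + 8/21*y*z - 4/7*y - 1/42*z - 5/42, y**2*z - 3/2*y**2 + 47/16*y*z - 77/16*y + 9/8*z - 3/8}.

These differ, so the ideals are not equal.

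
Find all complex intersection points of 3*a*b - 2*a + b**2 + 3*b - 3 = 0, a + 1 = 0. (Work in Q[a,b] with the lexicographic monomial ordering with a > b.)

{(-1, -1), (-1, 1)}

Compute a lex Gröbner basis by Buchberger's algorithm.
f_1 = 3*a*b - 2*a + b**2 + 3*b - 3, LT = a*b.
f_2 = a + 1, LT = a.

S(f_1,f_2): lcm = a*b. S = -2/3*a + 1/3*b**2 - 1.
  leading term a: subtract (-2/3)·f_2 from -2/3*a + 1/3*b**2 - 1 → 1/3*b**2 - 1/3
  leading term b**2: no divisor's leading term divides it; move 1/3*b**2 to the remainder.
  leading term 1: no divisor's leading term divides it; move -1/3 to the remainder.
  remainder 1/3*b**2 - 1/3 ≠ 0; add h_3 = 1/3*b**2 - 1/3 to the basis.

The other S-polynomials (S(f_1,h_3), S(f_2,h_3)) all reduce to 0 modulo the current basis, so we have a Gröbner basis.
Inter-reduce: drop elements whose leading term is divisible by another's, tail-reduce, and make monic.
Reduced Gröbner basis: {a + 1, b**2 - 1}.

From the last basis element, b**2 - 1 = 0, so b takes values in {-1, 1}. Each choice, substituted upward through the basis, yields the corresponding point(s) of the solution set.
  b = -1: the earlier basis element becomes a + 1 = 0, giving a = -1 — point (-1, -1).
  b = 1: the earlier basis element becomes a + 1 = 0, giving a = -1 — point (-1, 1).
Check: every point annihilates each of the original generators.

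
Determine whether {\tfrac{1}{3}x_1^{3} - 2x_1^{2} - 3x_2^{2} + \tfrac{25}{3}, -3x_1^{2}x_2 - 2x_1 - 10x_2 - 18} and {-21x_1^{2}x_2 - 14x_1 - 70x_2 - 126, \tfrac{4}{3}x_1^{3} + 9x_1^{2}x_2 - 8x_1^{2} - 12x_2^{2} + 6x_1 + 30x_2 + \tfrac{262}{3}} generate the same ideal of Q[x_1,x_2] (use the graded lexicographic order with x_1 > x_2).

Yes, the ideals are equal.

For a fixed monomial order, each ideal has a unique reduced Gröbner basis; comparing bases decides equality.
Buchberger on the first generating set:
f_1 = \tfrac{1}{3}x_1^{3} - 2x_1^{2} - 3x_2^{2} + \tfrac{25}{3}, LT = x_1^{3}.
f_2 = -3x_1^{2}x_2 - 2x_1 - 10x_2 - 18, LT = x_1^{2}x_2.

S(f_1,f_2): lcm = x_1^{3}x_2. S = -6x_1^{2}x_2 - 9x_2^{3} - \tfrac{2}{3}x_1^{2} - \tfrac{10}{3}x_1x_2 - 6x_1 + 25x_2.
  reduce S modulo (f_1, f_2):
  remainder -9x_2^{3} - \tfrac{2}{3}x_1^{2} - \tfrac{10}{3}x_1x_2 - 2x_1 + 45x_2 + 36 ≠ 0; add g_3 = -9x_2^{3} - \tfrac{2}{3}x_1^{2} - \tfrac{10}{3}x_1x_2 - 2x_1 + 45x_2 + 36 to the basis.

The other S-polynomials (S(f_1,g_3), S(f_2,g_3)) all reduce to 0 modulo the current basis, so we have a Gröbner basis.
Inter-reduce: drop elements whose leading term is divisible by another's, tail-reduce, and make monic.
Reduced Gröbner basis: {x_1^{3} - 6x_1^{2} - 9x_2^{2} + 25, x_1^{2}x_2 + \tfrac{2}{3}x_1 + \tfrac{10}{3}x_2 + 6, x_2^{3} + \tfrac{2}{27}x_1^{2} + \tfrac{10}{27}x_1x_2 + \tfrac{2}{9}x_1 - 5x_2 - 4}.

Buchberger on the second generating set:
h_1 = -21x_1^{2}x_2 - 14x_1 - 70x_2 - 126, LT = x_1^{2}x_2.
h_2 = \tfrac{4}{3}x_1^{3} + 9x_1^{2}x_2 - 8x_1^{2} - 12x_2^{2} + 6x_1 + 30x_2 + \tfrac{262}{3}, LT = x_1^{3}.

S(h_1,h_2): lcm = x_1^{3}x_2. S = -\tfrac{27}{4}x_1^{2}x_2^{2} + 6x_1^{2}x_2 + 9x_2^{3} + \tfrac{2}{3}x_1^{2} - \tfrac{7}{6}x_1x_2 - \tfrac{45}{2}x_2^{2} + 6x_1 - \tfrac{131}{2}x_2.
  reduce S modulo (h_1, h_2):
  remainder 9x_2^{3} + \tfrac{2}{3}x_1^{2} + \tfrac{10}{3}x_1x_2 + 2x_1 - 45x_2 - 36 ≠ 0; add k_3 = 9x_2^{3} + \tfrac{2}{3}x_1^{2} + \tfrac{10}{3}x_1x_2 + 2x_1 - 45x_2 - 36 to the basis.

The other S-polynomials (S(h_1,k_3), S(h_2,k_3)) all reduce to 0 modulo the current basis, so we have a Gröbner basis.
Inter-reduce: drop elements whose leading term is divisible by another's, tail-reduce, and make monic.
Reduced Gröbner basis: {x_1^{3} - 6x_1^{2} - 9x_2^{2} + 25, x_1^{2}x_2 + \tfrac{2}{3}x_1 + \tfrac{10}{3}x_2 + 6, x_2^{3} + \tfrac{2}{27}x_1^{2} + \tfrac{10}{27}x_1x_2 + \tfrac{2}{9}x_1 - 5x_2 - 4}.

These coincide, so the ideals are equal.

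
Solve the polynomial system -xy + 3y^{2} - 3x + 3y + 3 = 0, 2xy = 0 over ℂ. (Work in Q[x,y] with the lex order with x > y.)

{(1, 0), (0, -1/2 - sqrt(3)*I/2), (0, -1/2 + sqrt(3)*I/2)}

Compute a lex Gröbner basis by Buchberger's algorithm.
f_1 = -xy - 3x + 3y^{2} + 3y + 3, LT = xy.
f_2 = 2xy, LT = xy.

S(f_1,f_2): lcm = xy. S = 3x - 3y^{2} - 3y - 3.
  leading term x: no divisor's leading term divides it; move 3x to the remainder.
  leading term y^{2}: no divisor's leading term divides it; move -3y^{2} to the remainder.
  leading term y: no divisor's leading term divides it; move -3y to the remainder.
  leading term 1: no divisor's leading term divides it; move -3 to the remainder.
  remainder 3x - 3y^{2} - 3y - 3 ≠ 0; add h_3 = 3x - 3y^{2} - 3y - 3 to the basis.

S(f_1,h_3): lcm = xy. S = 3x + y^{3} - 2y^{2} - 2y - 3.
  leading term x: subtract (1)·h_3 from 3x + y^{3} - 2y^{2} - 2y - 3 → y^{3} + y^{2} + y
  leading term y^{3}: no divisor's leading term divides it; move y^{3} to the remainder.
  leading term y^{2}: no divisor's leading term divides it; move y^{2} to the remainder.
  leading term y: no divisor's leading term divides it; move y to the remainder.
  remainder y^{3} + y^{2} + y ≠ 0; add h_4 = y^{3} + y^{2} + y to the basis.

S(f_2,h_3): lcm = xy. S = y^{3} + y^{2} + y.
  leading term y^{3}: subtract (1)·h_4 from y^{3} + y^{2} + y → 0
  remainder 0.

S(f_1,h_4): lcm = xy^{3}. S = 2xy^{2} - xy - 3y^{4} - 3y^{3} - 3y^{2}.
  leading term xy^{2}: subtract (-2y)·f_1 from 2xy^{2} - xy - 3y^{4} - 3y^{3} - 3y^{2} → -7xy - 3y^{4} + 3y^{3} + 3y^{2} + 6y
  leading term xy: subtract (7)·f_1 from -7xy - 3y^{4} + 3y^{3} + 3y^{2} + 6y → 21x - 3y^{4} + 3y^{3} - 18y^{2} - 15y - 21
  leading term x: subtract (7)·h_3 from 21x - 3y^{4} + 3y^{3} - 18y^{2} - 15y - 21 → -3y^{4} + 3y^{3} + 3y^{2} + 6y
  leading term y^{4}: subtract (-3y)·h_4 from -3y^{4} + 3y^{3} + 3y^{2} + 6y → 6y^{3} + 6y^{2} + 6y
  leading term y^{3}: subtract (6)·h_4 from 6y^{3} + 6y^{2} + 6y → 0
  remainder 0.

S(f_2,h_4): lcm = xy^{3}. S = -xy^{2} - xy.
  leading term xy^{2}: subtract (y)·f_1 from -xy^{2} - xy → 2xy - 3y^{3} - 3y^{2} - 3y
  leading term xy: subtract (-2)·f_1 from 2xy - 3y^{3} - 3y^{2} - 3y → -6x - 3y^{3} + 3y^{2} + 3y + 6
  leading term x: subtract (-2)·h_3 from -6x - 3y^{3} + 3y^{2} + 3y + 6 → -3y^{3} - 3y^{2} - 3y
  leading term y^{3}: subtract (-3)·h_4 from -3y^{3} - 3y^{2} - 3y → 0
  remainder 0.

S(h_3,h_4): leading monomials are coprime, so the S-polynomial reduces to 0 (Buchberger's first criterion).
Every S-polynomial of the final basis reduces to 0, so we have a Gröbner basis.
Inter-reduce: drop elements whose leading term is divisible by another's, tail-reduce, and make monic.
Reduced Gröbner basis: {x - y^{2} - y - 1, y^{3} + y^{2} + y}.

From the last basis element, y^{3} + y^{2} + y = 0, so y takes values in {0, -1/2 - sqrt(3)*I/2, -1/2 + sqrt(3)*I/2}. Each choice, substituted upward through the basis, yields the corresponding point(s) of the solution set.
  y = 0: the earlier basis element becomes x - 1 = 0, giving x = 1 — point (1, 0).
  y = -1/2 - sqrt(3)*I/2: the earlier basis element becomes x = 0, giving x = 0 — point (0, -1/2 - sqrt(3)*I/2).
  y = -1/2 + sqrt(3)*I/2: the earlier basis element becomes x = 0, giving x = 0 — point (0, -1/2 + sqrt(3)*I/2).
Each listed point satisfies every original equation (direct substitution).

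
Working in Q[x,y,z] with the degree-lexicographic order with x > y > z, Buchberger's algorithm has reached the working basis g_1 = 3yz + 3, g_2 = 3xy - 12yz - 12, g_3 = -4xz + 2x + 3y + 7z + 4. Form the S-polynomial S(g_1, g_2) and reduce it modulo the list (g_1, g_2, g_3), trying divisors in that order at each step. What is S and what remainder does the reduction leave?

S(g_1, g_2) = 4yz^{2} + x + 4z; remainder on division = x.

lcm(LM(g_1), LM(g_2)) = xyz.
S = (lcm/LT(g_1))·g_1 − (lcm/LT(g_2))·g_2 = 4yz^{2} + x + 4z.
Reduce S modulo (g_1, g_2, g_3) in that order:
  leading term yz^{2}: subtract (\tfrac{4}{3}z)·g_1 from 4yz^{2} + x + 4z → x
  leading term x: no divisor's leading term divides it; move x to the remainder.
The remainder x is nonzero, so it would be added as the next basis element.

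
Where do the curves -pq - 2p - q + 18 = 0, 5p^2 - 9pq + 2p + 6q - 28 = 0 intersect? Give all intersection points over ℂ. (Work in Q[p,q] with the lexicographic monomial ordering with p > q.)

Compute a lex Gröbner basis by Buchberger's algorithm.
f_1 = -pq - 2p - q + 18, LT = pq.
f_2 = 5p^2 - 9pq + 2p + 6q - 28, LT = p^2.

S(f_1,f_2): lcm = p^2q. S = 2p^2 + 9/5pq^2 + 3/5pq - 18p - 6/5q^2 + 28/5q.
  leading term p^2: subtract (2/5)·f_2 from 2p^2 + 9/5pq^2 + 3/5pq - 18p - 6/5q^2 + 28/5q → 9/5pq^2 + 21/5pq - 94/5p - 6/5q^2 + 16/5q + 56/5
  leading term pq^2: subtract (-9/5q)·f_1 from 9/5pq^2 + 21/5pq - 94/5p - 6/5q^2 + 16/5q + 56/5 → 3/5pq - 94/5p - 3q^2 + 178/5q + 56/5
  leading term pq: subtract (-3/5)·f_1 from 3/5pq - 94/5p - 3q^2 + 178/5q + 56/5 → -20p - 3q^2 + 35q + 22
  leading term p: no divisor's leading term divides it; move -20p to the remainder.
  leading term q^2: no divisor's leading term divides it; move -3q^2 to the remainder.
  leading term q: no divisor's leading term divides it; move 35q to the remainder.
  leading term 1: no divisor's leading term divides it; move 22 to the remainder.
  remainder -20p - 3q^2 + 35q + 22 ≠ 0; add h_3 = -20p - 3q^2 + 35q + 22 to the basis.

S(f_1,h_3): lcm = pq. S = 2p - 3/20q^3 + 7/4q^2 + 21/10q - 18.
  leading term p: subtract (-1/10)·h_3 from 2p - 3/20q^3 + 7/4q^2 + 21/10q - 18 → -3/20q^3 + 29/20q^2 + 28/5q - 79/5
  leading term q^3: no divisor's leading term divides it; move -3/20q^3 to the remainder.
  leading term q^2: no divisor's leading term divides it; move 29/20q^2 to the remainder.
  leading term q: no divisor's leading term divides it; move 28/5q to the remainder.
  leading term 1: no divisor's leading term divides it; move -79/5 to the remainder.
  remainder -3/20q^3 + 29/20q^2 + 28/5q - 79/5 ≠ 0; add h_4 = -3/20q^3 + 29/20q^2 + 28/5q - 79/5 to the basis.

The other S-polynomials (S(f_2,h_3), S(f_1,h_4), S(f_2,h_4), S(h_3,h_4)) all reduce to 0 modulo the current basis, so we have a Gröbner basis.
Inter-reduce: drop elements whose leading term is divisible by another's, tail-reduce, and make monic.
Reduced Gröbner basis: {p + 3/20q^2 - 7/4q - 11/10, q^3 - 29/3q^2 - 112/3q + 316/3}.

Since the basis is lex-ordered, q^3 - 29/3q^2 - 112/3q + 316/3 is univariate in q. Its roots are {2, 23/6 - 5*sqrt(97)/6, 23/6 + 5*sqrt(97)/6}. Back-substituting each root into the other basis elements fixes the other coordinates.
  q = 2: the earlier basis element becomes p - 4 = 0, giving p = 4 — point (4, 2).
  q = 23/6 - 5*sqrt(97)/6: the earlier basis element becomes p + 9/2 + sqrt(97)/2 = 0, giving p = -sqrt(97)/2 - 9/2 — point (-sqrt(97)/2 - 9/2, 23/6 - 5*sqrt(97)/6).
  q = 23/6 + 5*sqrt(97)/6: the earlier basis element becomes p - sqrt(97)/2 + 9/2 = 0, giving p = -9/2 + sqrt(97)/2 — point (-9/2 + sqrt(97)/2, 23/6 + 5*sqrt(97)/6).
Check: every point annihilates each of the original generators.

{(4, 2), (-sqrt(97)/2 - 9/2, 23/6 - 5*sqrt(97)/6), (-9/2 + sqrt(97)/2, 23/6 + 5*sqrt(97)/6)}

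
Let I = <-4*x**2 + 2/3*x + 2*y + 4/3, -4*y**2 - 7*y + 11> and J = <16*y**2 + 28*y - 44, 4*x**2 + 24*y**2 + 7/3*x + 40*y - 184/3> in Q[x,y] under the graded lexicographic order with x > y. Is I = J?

Since reduced Gröbner bases are canonical representatives of ideals under a given ordering, it suffices to compute and compare them.
Buchberger on the first generating set:
f_1 = -4*x**2 + 2/3*x + 2*y + 4/3, LT = x**2.
f_2 = -4*y**2 - 7*y + 11, LT = y**2.

The S-polynomials (S(f_1,f_2)) all reduce to 0 modulo the current basis, so we have a Gröbner basis.
Inter-reduce: drop elements whose leading term is divisible by another's, tail-reduce, and make monic.
Reduced Gröbner basis: {x**2 - 1/6*x - 1/2*y - 1/3, y**2 + 7/4*y - 11/4}.

Buchberger on the second generating set:
h_1 = 16*y**2 + 28*y - 44, LT = y**2.
h_2 = 4*x**2 + 24*y**2 + 7/3*x + 40*y - 184/3, LT = x**2.

The S-polynomials (S(h_1,h_2)) all reduce to 0 modulo the current basis, so we have a Gröbner basis.
Inter-reduce: drop elements whose leading term is divisible by another's, tail-reduce, and make monic.
Reduced Gröbner basis: {x**2 + 7/12*x - 1/2*y + 7/6, y**2 + 7/4*y - 11/4}.

Since the reduced bases disagree, the two ideals are not the same.

No, the ideals differ.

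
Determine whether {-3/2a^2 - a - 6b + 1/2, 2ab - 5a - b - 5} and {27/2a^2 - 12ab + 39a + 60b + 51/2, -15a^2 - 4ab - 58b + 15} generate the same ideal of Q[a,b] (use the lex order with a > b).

Since reduced Gröbner bases are canonical representatives of ideals under a given ordering, it suffices to compute and compare them.
Buchberger on the first generating set:
f_1 = -3/2a^2 - a - 6b + 1/2, LT = a^2.
f_2 = 2ab - 5a - b - 5, LT = ab.

S(f_1,f_2): lcm = a^2b. S = 5/2a^2 + 7/6ab + 5/2a + 4b^2 - 1/3b.
  reduce S modulo (f_1, f_2):
  remainder 15/4a + 4b^2 - 39/4b + 15/4 ≠ 0; add g_3 = 15/4a + 4b^2 - 39/4b + 15/4 to the basis.

S(f_2,g_3): lcm = ab. S = -5/2a - 16/15b^3 + 13/5b^2 - 3/2b - 5/2.
  reduce S modulo (f_1, f_2, g_3):
  remainder -16/15b^3 + 79/15b^2 - 8b ≠ 0; add g_4 = -16/15b^3 + 79/15b^2 - 8b to the basis.

The other S-polynomials (S(f_1,g_3), S(f_1,g_4), S(f_2,g_4), S(g_3,g_4)) all reduce to 0 modulo the current basis, so we have a Gröbner basis.
Inter-reduce: drop elements whose leading term is divisible by another's, tail-reduce, and make monic.
Reduced Gröbner basis: {a + 16/15b^2 - 13/5b + 1, b^3 - 79/16b^2 + 15/2b}.

Buchberger on the second generating set:
h_1 = 27/2a^2 - 12ab + 39a + 60b + 51/2, LT = a^2.
h_2 = -15a^2 - 4ab - 58b + 15, LT = a^2.

S(h_1,h_2): lcm = a^2. S = -52/45ab + 26/9a + 26/45b + 26/9.
  reduce S modulo (h_1, h_2):
  remainder -52/45ab + 26/9a + 26/45b + 26/9 ≠ 0; add k_3 = -52/45ab + 26/9a + 26/45b + 26/9 to the basis.

S(h_1,k_3): lcm = a^2b. S = 5/2a^2 - 8/9ab^2 + 61/18ab + 5/2a + 40/9b^2 + 17/9b.
  reduce S modulo (h_1, h_2, k_3):
  remainder 15/4a + 4b^2 - 39/4b + 15/4 ≠ 0; add k_4 = 15/4a + 4b^2 - 39/4b + 15/4 to the basis.

S(k_3,k_4): lcm = ab. S = -5/2a - 16/15b^3 + 13/5b^2 - 3/2b - 5/2.
  reduce S modulo (h_1, h_2, k_3, k_4):
  remainder -16/15b^3 + 79/15b^2 - 8b ≠ 0; add k_5 = -16/15b^3 + 79/15b^2 - 8b to the basis.

The other S-polynomials (S(h_2,k_3), S(h_1,k_4), S(h_2,k_4), S(h_1,k_5), S(h_2,k_5), S(k_3,k_5), S(k_4,k_5)) all reduce to 0 modulo the current basis, so we have a Gröbner basis.
Inter-reduce: drop elements whose leading term is divisible by another's, tail-reduce, and make monic.
Reduced Gröbner basis: {a + 16/15b^2 - 13/5b + 1, b^3 - 79/16b^2 + 15/2b}.

Same reduced basis, so the two generating sets span the same ideal.

Yes, the ideals are equal.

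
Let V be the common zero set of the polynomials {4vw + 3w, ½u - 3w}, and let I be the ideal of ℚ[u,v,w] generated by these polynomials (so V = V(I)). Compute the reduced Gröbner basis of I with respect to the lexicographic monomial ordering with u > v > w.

G = {u - 6w, vw + ¾w}

f_1 = 4vw + 3w, LT = vw.
f_2 = ½u - 3w, LT = u.

The S-polynomials (S(f_1,f_2)) all reduce to 0 modulo the current basis, so we have a Gröbner basis.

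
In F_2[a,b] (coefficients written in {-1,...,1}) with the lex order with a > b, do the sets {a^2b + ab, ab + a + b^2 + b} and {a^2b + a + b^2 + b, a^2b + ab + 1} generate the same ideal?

For a fixed monomial order, each ideal has a unique reduced Gröbner basis; comparing bases decides equality.
Buchberger on the first generating set:
f_1 = a^2b + ab, LT = a^2b.
f_2 = ab + a + b^2 + b, LT = ab.

S(f_1,f_2): lcm = a^2b. S = a^2 + ab^2.
  reduce S modulo (f_1, f_2):
  remainder a^2 + a + b^3 + b ≠ 0; add g_3 = a^2 + a + b^3 + b to the basis.

S(f_1,g_3): lcm = a^2b. S = b^4 + b^2.
  reduce S modulo (f_1, f_2, g_3):
  remainder b^4 + b^2 ≠ 0; add g_4 = b^4 + b^2 to the basis.

The other S-polynomials (S(f_2,g_3), S(f_1,g_4), S(f_2,g_4), S(g_3,g_4)) all reduce to 0 modulo the current basis, so we have a Gröbner basis.
Inter-reduce: drop elements whose leading term is divisible by another's, tail-reduce, and make monic.
Reduced Gröbner basis: {a^2 + a + b^3 + b, ab + a + b^2 + b, b^4 + b^2}.

Buchberger on the second generating set:
h_1 = a^2b + a + b^2 + b, LT = a^2b.
h_2 = a^2b + ab + 1, LT = a^2b.

S(h_1,h_2): lcm = a^2b. S = ab + a + b^2 + b + 1.
  reduce S modulo (h_1, h_2):
  remainder ab + a + b^2 + b + 1 ≠ 0; add k_3 = ab + a + b^2 + b + 1 to the basis.

S(h_1,k_3): lcm = a^2b. S = a^2 + ab^2 + ab + b^2 + b.
  reduce S modulo (h_1, h_2, k_3):
  remainder a^2 + b^3 ≠ 0; add k_4 = a^2 + b^3 to the basis.

S(h_1,k_4): lcm = a^2b. S = a + b^4 + b^2 + b.
  reduce S modulo (h_1, h_2, k_3, k_4):
  remainder a + b^4 + b^2 + b ≠ 0; add k_5 = a + b^4 + b^2 + b to the basis.

S(h_1,k_5): lcm = a^2b. S = ab^5 + ab^3 + ab^2 + a + b^2 + b.
  reduce S modulo (h_1, h_2, k_3, k_4, k_5):
  remainder b^6 + b^2 + b + 1 ≠ 0; add k_6 = b^6 + b^2 + b + 1 to the basis.

S(k_3,k_5): lcm = ab. S = a + b^5 + b^3 + b + 1.
  reduce S modulo (h_1, h_2, k_3, k_4, k_5, k_6):
  remainder b^5 + b^4 + b^3 + b^2 + 1 ≠ 0; add k_7 = b^5 + b^4 + b^3 + b^2 + 1 to the basis.

The other S-polynomials (S(h_2,k_3), S(h_2,k_4), S(k_3,k_4), S(h_2,k_5), S(k_4,k_5), S(h_1,k_6), S(h_2,k_6), S(k_3,k_6), S(k_4,k_6), S(k_5,k_6), S(h_1,k_7), S(h_2,k_7), S(k_3,k_7), S(k_4,k_7), S(k_5,k_7), S(k_6,k_7)) all reduce to 0 modulo the current basis, so we have a Gröbner basis.
Inter-reduce: drop elements whose leading term is divisible by another's, tail-reduce, and make monic.
Reduced Gröbner basis: {a + b^4 + b^2 + b, b^5 + b^4 + b^3 + b^2 + 1}.

Since the reduced bases disagree, the two ideals are not the same.
The choice of monomial ordering does not affect the verdict — as long as both bases are computed under the same ordering, their equality decides ideal equality.

No, the ideals differ.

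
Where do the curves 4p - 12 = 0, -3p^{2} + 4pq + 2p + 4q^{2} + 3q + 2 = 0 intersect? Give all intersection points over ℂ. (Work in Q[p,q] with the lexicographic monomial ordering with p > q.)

Compute a lex Gröbner basis by Buchberger's algorithm.
f_1 = 4p - 12, LT = p.
f_2 = -3p^{2} + 4pq + 2p + 4q^{2} + 3q + 2, LT = p^{2}.

S(f_1,f_2): lcm = p^{2}. S = \tfrac{4}{3}pq - \tfrac{7}{3}p + \tfrac{4}{3}q^{2} + q + \tfrac{2}{3}.
  leading term pq: subtract (\tfrac{1}{3}q)·f_1 from \tfrac{4}{3}pq - \tfrac{7}{3}p + \tfrac{4}{3}q^{2} + q + \tfrac{2}{3} → -\tfrac{7}{3}p + \tfrac{4}{3}q^{2} + 5q + \tfrac{2}{3}
  leading term p: subtract (-\tfrac{7}{12})·f_1 from -\tfrac{7}{3}p + \tfrac{4}{3}q^{2} + 5q + \tfrac{2}{3} → \tfrac{4}{3}q^{2} + 5q - \tfrac{19}{3}
  leading term q^{2}: no divisor's leading term divides it; move \tfrac{4}{3}q^{2} to the remainder.
  leading term q: no divisor's leading term divides it; move 5q to the remainder.
  leading term 1: no divisor's leading term divides it; move -\tfrac{19}{3} to the remainder.
  remainder \tfrac{4}{3}q^{2} + 5q - \tfrac{19}{3} ≠ 0; add h_3 = \tfrac{4}{3}q^{2} + 5q - \tfrac{19}{3} to the basis.

S(f_1,h_3): leading monomials are coprime, so the S-polynomial reduces to 0 (Buchberger's first criterion).
S(f_2,h_3): leading monomials are coprime, so the S-polynomial reduces to 0 (Buchberger's first criterion).
Every S-polynomial of the final basis reduces to 0, so we have a Gröbner basis.
Inter-reduce: drop elements whose leading term is divisible by another's, tail-reduce, and make monic.
Reduced Gröbner basis: {p - 3, q^{2} + \tfrac{15}{4}q - \tfrac{19}{4}}.

Since the basis is lex-ordered, q^{2} + \tfrac{15}{4}q - \tfrac{19}{4} is univariate in q. Its roots are {-19/4, 1}. Back-substituting each root into the other basis elements fixes the other coordinates.
  q = -19/4: the earlier basis element becomes p - 3 = 0, giving p = 3 — point (3, -19/4).
  q = 1: the earlier basis element becomes p - 3 = 0, giving p = 3 — point (3, 1).

{(3, -19/4), (3, 1)}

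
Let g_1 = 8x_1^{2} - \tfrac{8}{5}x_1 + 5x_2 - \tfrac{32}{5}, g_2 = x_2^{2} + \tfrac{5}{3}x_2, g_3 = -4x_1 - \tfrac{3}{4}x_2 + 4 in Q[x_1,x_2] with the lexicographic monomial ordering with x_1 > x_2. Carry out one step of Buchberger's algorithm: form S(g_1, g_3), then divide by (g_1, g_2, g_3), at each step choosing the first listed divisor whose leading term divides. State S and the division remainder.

lcm(LM(g_1), LM(g_3)) = x_1^{2}.
S = (lcm/LT(g_1))·g_1 − (lcm/LT(g_3))·g_3 = -\tfrac{3}{16}x_1x_2 + \tfrac{4}{5}x_1 + \tfrac{5}{8}x_2 - \tfrac{4}{5}.
Reduce S modulo (g_1, g_2, g_3) in that order:
  leading term x_1x_2: subtract (\tfrac{3}{64}x_2)·g_3 from -\tfrac{3}{16}x_1x_2 + \tfrac{4}{5}x_1 + \tfrac{5}{8}x_2 - \tfrac{4}{5} → \tfrac{4}{5}x_1 + \tfrac{9}{256}x_2^{2} + \tfrac{7}{16}x_2 - \tfrac{4}{5}
  leading term x_1: subtract (-\tfrac{1}{5})·g_3 from \tfrac{4}{5}x_1 + \tfrac{9}{256}x_2^{2} + \tfrac{7}{16}x_2 - \tfrac{4}{5} → \tfrac{9}{256}x_2^{2} + \tfrac{23}{80}x_2
  leading term x_2^{2}: subtract (\tfrac{9}{256})·g_2 from \tfrac{9}{256}x_2^{2} + \tfrac{23}{80}x_2 → \tfrac{293}{1280}x_2
  leading term x_2: no divisor's leading term divides it; move \tfrac{293}{1280}x_2 to the remainder.
The remainder \tfrac{293}{1280}x_2 is nonzero, so it would be added as the next basis element.

S(g_1, g_3) = -\tfrac{3}{16}x_1x_2 + \tfrac{4}{5}x_1 + \tfrac{5}{8}x_2 - \tfrac{4}{5}; remainder on division = \tfrac{293}{1280}x_2.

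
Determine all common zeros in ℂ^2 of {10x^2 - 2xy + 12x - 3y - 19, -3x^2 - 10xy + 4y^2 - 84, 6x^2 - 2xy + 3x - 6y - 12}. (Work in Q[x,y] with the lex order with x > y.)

{(-2, 3)}

Compute a lex Gröbner basis by Buchberger's algorithm.
f_1 = 10x^2 - 2xy + 12x - 3y - 19, LT = x^2.
f_2 = -3x^2 - 10xy + 4y^2 - 84, LT = x^2.
f_3 = 6x^2 - 2xy + 3x - 6y - 12, LT = x^2.

S(f_1,f_2): lcm = x^2. S = -53/15xy + 6/5x + 4/3y^2 - 3/10y - 299/10.
  reduce S modulo (f_1, f_2, f_3):
  remainder -53/15xy + 6/5x + 4/3y^2 - 3/10y - 299/10 ≠ 0; add h_4 = -53/15xy + 6/5x + 4/3y^2 - 3/10y - 299/10 to the basis.

S(f_1,f_3): lcm = x^2. S = 2/15xy + 7/10x + 7/10y + 1/10.
  reduce S modulo (f_1, f_2, f_3, h_4):
  remainder 79/106x + 8/159y^2 + 73/106y - 109/106 ≠ 0; add h_5 = 79/106x + 8/159y^2 + 73/106y - 109/106 to the basis.

S(f_1,h_4): lcm = x^2y. S = 18/53x^2 + 47/265xy^2 + 591/530xy - 897/106x - 3/10y^2 - 19/10y.
  reduce S modulo (f_1, f_2, f_3, h_4, h_5):
  remainder 188/2809y^3 + 160751/221911y^2 + 3906929/887644y - 19111839/887644 ≠ 0; add h_6 = 188/2809y^3 + 160751/221911y^2 + 3906929/887644y - 19111839/887644 to the basis.

S(f_3,h_4): lcm = x^2y. S = 18/53x^2 + 7/159xy^2 + 22/53xy - 897/106x - y^2 - 2y.
  reduce S modulo (f_1, f_2, f_3, h_4, h_5, h_6):
  remainder -9095/22278y^2 + 206489/44556y - 151919/14852 ≠ 0; add h_7 = -9095/22278y^2 + 206489/44556y - 151919/14852 to the basis.

S(f_1,h_5): lcm = x^2. S = -16/237xy^2 - 444/395xy + 1019/395x - 3/10y - 19/10.
  reduce S modulo (f_1, f_2, f_3, h_4, h_5, h_6, h_7):
  remainder -14555867/4311030y + 14555867/1437010 ≠ 0; add h_8 = -14555867/4311030y + 14555867/1437010 to the basis.

The other S-polynomials (S(f_2,f_3), S(f_2,h_4), S(f_2,h_5), S(f_3,h_5), S(h_4,h_5), S(f_1,h_6), S(f_2,h_6), S(f_3,h_6), S(h_4,h_6), S(h_5,h_6), S(f_1,h_7), S(f_2,h_7), S(f_3,h_7), S(h_4,h_7), S(h_5,h_7), S(h_6,h_7), S(f_1,h_8), S(f_2,h_8), S(f_3,h_8), S(h_4,h_8), S(h_5,h_8), S(h_6,h_8), S(h_7,h_8)) all reduce to 0 modulo the current basis, so we have a Gröbner basis.
Inter-reduce: drop elements whose leading term is divisible by another's, tail-reduce, and make monic.
Reduced Gröbner basis: {x + 2, y - 3}.

The lex basis is triangular: the last element involves only y. Solving y - 3 = 0 gives y ∈ {3}; substituting each value into the earlier elements determines the remaining variables.
  y = 3: the earlier basis element becomes x + 2 = 0, giving x = -2 — point (-2, 3).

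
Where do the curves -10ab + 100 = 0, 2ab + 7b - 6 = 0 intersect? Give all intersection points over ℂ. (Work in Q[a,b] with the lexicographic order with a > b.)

Compute a lex Gröbner basis by Buchberger's algorithm.
f_1 = -10ab + 100, LT = ab.
f_2 = 2ab + 7b - 6, LT = ab.

S(f_1,f_2): lcm = ab. S = -\tfrac{7}{2}b - 7.
  leading term b: no divisor's leading term divides it; move -\tfrac{7}{2}b to the remainder.
  leading term 1: no divisor's leading term divides it; move -7 to the remainder.
  remainder -\tfrac{7}{2}b - 7 ≠ 0; add h_3 = -\tfrac{7}{2}b - 7 to the basis.

S(f_1,h_3): lcm = ab. S = -2a - 10.
  leading term a: no divisor's leading term divides it; move -2a to the remainder.
  leading term 1: no divisor's leading term divides it; move -10 to the remainder.
  remainder -2a - 10 ≠ 0; add h_4 = -2a - 10 to the basis.

The other S-polynomials (S(f_2,h_3), S(f_1,h_4), S(f_2,h_4), S(h_3,h_4)) all reduce to 0 modulo the current basis, so we have a Gröbner basis.
Inter-reduce: drop elements whose leading term is divisible by another's, tail-reduce, and make monic.
Reduced Gröbner basis: {a + 5, b + 2}.

A lex Gröbner basis eliminates variables successively. Here b + 2 depends only on b, with roots {-2}; lifting each root through the earlier basis elements recovers the full solutions.
  b = -2: the earlier basis element becomes a + 5 = 0, giving a = -5 — point (-5, -2).
Substituting each solution back into the original system confirms all equations vanish.

{(-5, -2)}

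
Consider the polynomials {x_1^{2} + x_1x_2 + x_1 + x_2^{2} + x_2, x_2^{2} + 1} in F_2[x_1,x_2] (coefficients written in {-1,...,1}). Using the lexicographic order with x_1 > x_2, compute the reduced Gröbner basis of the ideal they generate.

G = {x_1^{2} + x_1x_2 + x_1 + x_2 + 1, x_2^{2} + 1}

f_1 = x_1^{2} + x_1x_2 + x_1 + x_2^{2} + x_2, LT = x_1^{2}.
f_2 = x_2^{2} + 1, LT = x_2^{2}.

The S-polynomials (S(f_1,f_2)) all reduce to 0 modulo the current basis, so we have a Gröbner basis.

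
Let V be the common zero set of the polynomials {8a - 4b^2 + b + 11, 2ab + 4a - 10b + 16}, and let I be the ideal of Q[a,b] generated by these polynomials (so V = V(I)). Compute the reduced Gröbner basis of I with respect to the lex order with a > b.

f_1 = 8a - 4b^2 + b + 11, LT = a.
f_2 = 2ab + 4a - 10b + 16, LT = ab.

S(f_1,f_2): lcm = ab. S = -2a - 1/2b^3 + 1/8b^2 + 51/8b - 8.
  leading term a: subtract (-1/4)·f_1 from -2a - 1/2b^3 + 1/8b^2 + 51/8b - 8 → -1/2b^3 - 7/8b^2 + 53/8b - 21/4
  leading term b^3: no divisor's leading term divides it; move -1/2b^3 to the remainder.
  leading term b^2: no divisor's leading term divides it; move -7/8b^2 to the remainder.
  leading term b: no divisor's leading term divides it; move 53/8b to the remainder.
  leading term 1: no divisor's leading term divides it; move -21/4 to the remainder.
  remainder -1/2b^3 - 7/8b^2 + 53/8b - 21/4 ≠ 0; add g_3 = -1/2b^3 - 7/8b^2 + 53/8b - 21/4 to the basis.

S(f_1,g_3): leading monomials are coprime, so the S-polynomial reduces to 0 (Buchberger's first criterion).
S(f_2,g_3): lcm = ab^3. S = 1/4ab^2 + 53/4ab - 21/2a - 5b^3 + 8b^2.
  leading term ab^2: subtract (1/32b^2)·f_1 from 1/4ab^2 + 53/4ab - 21/2a - 5b^3 + 8b^2 → 53/4ab - 21/2a + 1/8b^4 - 161/32b^3 + 245/32b^2
  leading term ab: subtract (53/32b)·f_1 from 53/4ab - 21/2a + 1/8b^4 - 161/32b^3 + 245/32b^2 → -21/2a + 1/8b^4 + 51/32b^3 + 6b^2 - 583/32b
  leading term a: subtract (-21/16)·f_1 from -21/2a + 1/8b^4 + 51/32b^3 + 6b^2 - 583/32b → 1/8b^4 + 51/32b^3 + 3/4b^2 - 541/32b + 231/16
  leading term b^4: subtract (-1/4b)·g_3 from 1/8b^4 + 51/32b^3 + 3/4b^2 - 541/32b + 231/16 → 11/8b^3 + 77/32b^2 - 583/32b + 231/16
  leading term b^3: subtract (-11/4)·g_3 from 11/8b^3 + 77/32b^2 - 583/32b + 231/16 → 0
  remainder 0.

Every S-polynomial of the final basis reduces to 0, so we have a Gröbner basis.
Inter-reduce: drop elements whose leading term is divisible by another's, tail-reduce, and make monic.

G = {a - 1/2b^2 + 1/8b + 11/8, b^3 + 7/4b^2 - 53/4b + 21/2}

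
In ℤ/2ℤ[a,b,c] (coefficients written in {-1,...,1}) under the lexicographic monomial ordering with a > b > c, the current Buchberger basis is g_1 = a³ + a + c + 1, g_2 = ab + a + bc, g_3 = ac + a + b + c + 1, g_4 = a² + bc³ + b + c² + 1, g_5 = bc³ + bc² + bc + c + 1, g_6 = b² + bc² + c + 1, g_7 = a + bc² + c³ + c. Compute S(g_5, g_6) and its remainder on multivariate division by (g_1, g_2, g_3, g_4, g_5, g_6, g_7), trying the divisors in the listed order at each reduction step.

S(g_5, g_6) = b²c² + b²c + bc⁵ + bc + b + c⁴ + c³; remainder on division = bc + b + c⁴ + c³ + c² + c.

lcm(LM(g_5), LM(g_6)) = b²c³.
S = (lcm/LT(g_5))·g_5 − (lcm/LT(g_6))·g_6 = b²c² + b²c + bc⁵ + bc + b + c⁴ + c³.
Reduce S modulo (g_1, g_2, g_3, g_4, g_5, g_6, g_7) in that order:
  leading term b²c²: subtract (c²)·g_6 from b²c² + b²c + bc⁵ + bc + b + c⁴ + c³ → b²c + bc⁵ + bc⁴ + bc + b + c⁴ + c²
  leading term b²c: subtract (c)·g_6 from b²c + bc⁵ + bc⁴ + bc + b + c⁴ + c² → bc⁵ + bc⁴ + bc³ + bc + b + c⁴ + c
  leading term bc⁵: subtract (c²)·g_5 from bc⁵ + bc⁴ + bc³ + bc + b + c⁴ + c → bc + b + c⁴ + c³ + c² + c
  leading term bc: no divisor's leading term divides it; move bc to the remainder.
  leading term b: no divisor's leading term divides it; move b to the remainder.
  leading term c⁴: no divisor's leading term divides it; move c⁴ to the remainder.
  leading term c³: no divisor's leading term divides it; move c³ to the remainder.
  leading term c²: no divisor's leading term divides it; move c² to the remainder.
  leading term c: no divisor's leading term divides it; move c to the remainder.
The remainder bc + b + c⁴ + c³ + c² + c is nonzero, so it would be added as the next basis element.
An S-polynomial is built so that the two leading terms cancel; whether anything survives reduction is exactly the Gröbner-basis criterion.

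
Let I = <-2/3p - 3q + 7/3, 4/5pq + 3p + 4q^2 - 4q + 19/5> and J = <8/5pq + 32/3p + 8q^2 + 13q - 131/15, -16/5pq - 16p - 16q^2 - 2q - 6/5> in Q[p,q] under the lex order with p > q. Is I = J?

Yes, the ideals are equal.

Equality of ideals is decidable: compute both reduced Gröbner bases (unique for the ordering) and check whether they agree.
Buchberger on the first generating set:
f_1 = -2/3p - 3q + 7/3, LT = p.
f_2 = 4/5pq + 3p + 4q^2 - 4q + 19/5, LT = pq.

S(f_1,f_2): lcm = pq. S = -15/4p - 1/2q^2 + 3/2q - 19/4.
  reduce S modulo (f_1, f_2):
  remainder -1/2q^2 + 147/8q - 143/8 ≠ 0; add g_3 = -1/2q^2 + 147/8q - 143/8 to the basis.

The other S-polynomials (S(f_1,g_3), S(f_2,g_3)) all reduce to 0 modulo the current basis, so we have a Gröbner basis.
Inter-reduce: drop elements whose leading term is divisible by another's, tail-reduce, and make monic.
Reduced Gröbner basis: {p + 9/2q - 7/2, q^2 - 147/4q + 143/4}.

Buchberger on the second generating set:
h_1 = 8/5pq + 32/3p + 8q^2 + 13q - 131/15, LT = pq.
h_2 = -16/5pq - 16p - 16q^2 - 2q - 6/5, LT = pq.

S(h_1,h_2): lcm = pq. S = 5/3p + 15/2q - 35/6.
  reduce S modulo (h_1, h_2):
  remainder 5/3p + 15/2q - 35/6 ≠ 0; add k_3 = 5/3p + 15/2q - 35/6 to the basis.

S(h_1,k_3): lcm = pq. S = 20/3p + 1/2q^2 + 93/8q - 131/24.
  reduce S modulo (h_1, h_2, k_3):
  remainder 1/2q^2 - 147/8q + 143/8 ≠ 0; add k_4 = 1/2q^2 - 147/8q + 143/8 to the basis.

The other S-polynomials (S(h_2,k_3), S(h_1,k_4), S(h_2,k_4), S(k_3,k_4)) all reduce to 0 modulo the current basis, so we have a Gröbner basis.
Inter-reduce: drop elements whose leading term is divisible by another's, tail-reduce, and make monic.
Reduced Gröbner basis: {p + 9/2q - 7/2, q^2 - 147/4q + 143/4}.

These coincide, so the ideals are equal.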